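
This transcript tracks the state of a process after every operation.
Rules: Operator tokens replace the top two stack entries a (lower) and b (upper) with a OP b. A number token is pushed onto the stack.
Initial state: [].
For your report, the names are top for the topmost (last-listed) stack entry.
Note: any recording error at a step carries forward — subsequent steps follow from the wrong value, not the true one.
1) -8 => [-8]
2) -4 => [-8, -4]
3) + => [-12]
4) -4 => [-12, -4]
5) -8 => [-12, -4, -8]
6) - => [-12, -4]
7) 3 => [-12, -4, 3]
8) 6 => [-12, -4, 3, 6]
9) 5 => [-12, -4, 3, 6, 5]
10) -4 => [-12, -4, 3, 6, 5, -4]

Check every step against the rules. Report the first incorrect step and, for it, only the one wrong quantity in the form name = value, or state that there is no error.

step 6, top = 4

1. push -8: top = -8 (no discrepancy)
2. push -4: top = -4 (matches)
3. -8 + -4 = -12 (verified)
4. push -4: top = -4 (exactly as logged)
5. push -8: top = -8 (in agreement)
6. -4 - -8 = 4 (the transcript disagrees here)
First incorrect step: 6; the correct value is top = 4.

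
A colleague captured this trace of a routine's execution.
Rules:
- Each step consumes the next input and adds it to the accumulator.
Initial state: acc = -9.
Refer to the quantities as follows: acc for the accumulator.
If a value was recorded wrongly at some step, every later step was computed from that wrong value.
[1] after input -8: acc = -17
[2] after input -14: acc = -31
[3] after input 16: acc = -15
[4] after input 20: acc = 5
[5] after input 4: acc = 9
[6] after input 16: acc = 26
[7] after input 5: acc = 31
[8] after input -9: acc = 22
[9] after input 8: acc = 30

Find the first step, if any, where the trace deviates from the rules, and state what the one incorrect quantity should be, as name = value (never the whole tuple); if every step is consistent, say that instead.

step 6, acc = 25

Recomputing the run from the initial state:
step 1: acc = -17
step 2: acc = -31
step 3: acc = -15
step 4: acc = 5
step 5: acc = 9
step 6: acc = 25
step 7: acc = 30
step 8: acc = 21
step 9: acc = 29
The first disagreement with the trace is at step 6, where the value should be acc = 25.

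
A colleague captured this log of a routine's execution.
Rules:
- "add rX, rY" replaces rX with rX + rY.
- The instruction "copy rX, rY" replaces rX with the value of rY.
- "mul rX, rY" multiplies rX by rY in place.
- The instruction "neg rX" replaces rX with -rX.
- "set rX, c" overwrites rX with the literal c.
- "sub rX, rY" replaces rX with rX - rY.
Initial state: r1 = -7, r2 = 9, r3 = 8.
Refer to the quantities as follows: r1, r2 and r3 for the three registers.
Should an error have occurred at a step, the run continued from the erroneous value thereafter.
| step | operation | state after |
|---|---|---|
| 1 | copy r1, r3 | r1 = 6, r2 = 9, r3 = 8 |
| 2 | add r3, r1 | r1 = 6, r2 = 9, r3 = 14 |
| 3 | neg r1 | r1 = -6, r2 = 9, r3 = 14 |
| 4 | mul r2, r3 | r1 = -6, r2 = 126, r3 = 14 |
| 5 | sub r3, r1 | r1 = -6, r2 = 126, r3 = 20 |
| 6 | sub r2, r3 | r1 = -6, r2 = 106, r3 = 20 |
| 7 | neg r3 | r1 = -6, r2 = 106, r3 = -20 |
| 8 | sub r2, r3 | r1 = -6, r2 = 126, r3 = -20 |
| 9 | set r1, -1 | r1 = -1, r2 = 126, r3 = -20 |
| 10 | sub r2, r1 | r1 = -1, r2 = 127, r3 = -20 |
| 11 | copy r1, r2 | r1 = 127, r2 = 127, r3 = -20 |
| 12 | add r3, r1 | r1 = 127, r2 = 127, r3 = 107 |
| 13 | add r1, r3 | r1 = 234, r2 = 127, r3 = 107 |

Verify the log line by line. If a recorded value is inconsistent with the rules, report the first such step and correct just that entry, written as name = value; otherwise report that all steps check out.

Step 1: r1 = 8 — the log disagrees here.
That makes step 1 the first incorrect line — r1 = 8 is what it should show.

step 1, r1 = 8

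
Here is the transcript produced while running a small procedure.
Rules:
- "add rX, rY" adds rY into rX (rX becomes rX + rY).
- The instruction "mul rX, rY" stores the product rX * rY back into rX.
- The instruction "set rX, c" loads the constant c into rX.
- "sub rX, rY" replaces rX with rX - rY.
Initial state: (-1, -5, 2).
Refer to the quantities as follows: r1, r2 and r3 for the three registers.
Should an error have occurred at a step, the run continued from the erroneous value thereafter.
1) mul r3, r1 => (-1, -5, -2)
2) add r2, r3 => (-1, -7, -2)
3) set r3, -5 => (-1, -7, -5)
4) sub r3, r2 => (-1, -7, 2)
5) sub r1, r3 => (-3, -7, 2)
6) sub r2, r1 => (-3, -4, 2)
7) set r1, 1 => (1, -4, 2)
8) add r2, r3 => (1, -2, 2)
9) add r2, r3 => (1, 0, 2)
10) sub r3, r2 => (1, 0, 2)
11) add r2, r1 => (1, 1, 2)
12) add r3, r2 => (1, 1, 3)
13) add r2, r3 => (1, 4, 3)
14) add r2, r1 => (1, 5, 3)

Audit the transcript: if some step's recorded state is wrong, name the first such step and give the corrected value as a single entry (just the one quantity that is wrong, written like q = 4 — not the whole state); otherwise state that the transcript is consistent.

no error

Step 1: r3 = 2 * -1 = -2 — exactly as logged.
Step 2: r2 = -5 + -2 = -7 — no discrepancy.
Step 3: r3 = -5 — matches.
Step 4: r3 = -5 - -7 = 2 — in agreement.
Step 5: r1 = -1 - 2 = -3 — consistent with the transcript.
Step 6: r2 = -7 - -3 = -4 — same as recorded.
Step 7: r1 = 1 — agrees with the transcript.
Step 8: r2 = -4 + 2 = -2 — same as recorded.
Step 9: r2 = -2 + 2 = 0 — verified.
Step 10: r3 = 2 - 0 = 2 — same as recorded.
Step 11: r2 = 0 + 1 = 1 — consistent with the transcript.
Step 12: r3 = 2 + 1 = 3 — agrees with the transcript.
Step 13: r2 = 1 + 3 = 4 — consistent with the transcript.
Step 14: r2 = 4 + 1 = 5 — confirmed correct.
No step deviates from the rules.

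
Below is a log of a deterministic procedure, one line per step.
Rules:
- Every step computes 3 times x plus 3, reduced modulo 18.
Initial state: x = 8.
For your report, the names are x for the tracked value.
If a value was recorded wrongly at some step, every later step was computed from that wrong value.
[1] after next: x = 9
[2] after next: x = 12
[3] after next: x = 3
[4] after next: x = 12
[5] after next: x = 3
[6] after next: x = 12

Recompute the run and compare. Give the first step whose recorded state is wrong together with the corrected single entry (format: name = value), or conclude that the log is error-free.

Step 1: x = (3*8 + 3) mod 18 = 9 — matches.
Step 2: x = (3*9 + 3) mod 18 = 12 — matches.
Step 3: x = (3*12 + 3) mod 18 = 3 — confirmed correct.
Step 4: x = (3*3 + 3) mod 18 = 12 — same as recorded.
Step 5: x = (3*12 + 3) mod 18 = 3 — matches.
Step 6: x = (3*3 + 3) mod 18 = 12 — matches.
Each recorded entry agrees with the recomputation.

no error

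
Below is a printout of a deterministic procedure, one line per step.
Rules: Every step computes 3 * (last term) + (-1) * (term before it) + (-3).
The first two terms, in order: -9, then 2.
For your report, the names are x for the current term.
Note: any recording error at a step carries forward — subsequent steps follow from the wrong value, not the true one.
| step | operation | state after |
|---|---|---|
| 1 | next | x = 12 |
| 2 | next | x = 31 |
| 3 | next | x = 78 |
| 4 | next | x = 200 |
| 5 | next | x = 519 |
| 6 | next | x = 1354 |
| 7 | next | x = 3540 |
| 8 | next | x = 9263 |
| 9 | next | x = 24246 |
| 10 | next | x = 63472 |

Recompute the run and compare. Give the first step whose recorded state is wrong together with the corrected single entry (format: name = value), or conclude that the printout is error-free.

no error

step 1: x = 3*(2) + (-1)*(-9) + (-3) = 12 -> exactly as logged
step 2: x = 3*(12) + (-1)*(2) + (-3) = 31 -> in agreement
step 3: x = 3*(31) + (-1)*(12) + (-3) = 78 -> agrees with the printout
step 4: x = 3*(78) + (-1)*(31) + (-3) = 200 -> agrees with the printout
step 5: x = 3*(200) + (-1)*(78) + (-3) = 519 -> same as recorded
step 6: x = 3*(519) + (-1)*(200) + (-3) = 1354 -> exactly as logged
step 7: x = 3*(1354) + (-1)*(519) + (-3) = 3540 -> agrees with the printout
step 8: x = 3*(3540) + (-1)*(1354) + (-3) = 9263 -> checks out
step 9: x = 3*(9263) + (-1)*(3540) + (-3) = 24246 -> no discrepancy
step 10: x = 3*(24246) + (-1)*(9263) + (-3) = 63472 -> same as recorded
All entries verified; no error found.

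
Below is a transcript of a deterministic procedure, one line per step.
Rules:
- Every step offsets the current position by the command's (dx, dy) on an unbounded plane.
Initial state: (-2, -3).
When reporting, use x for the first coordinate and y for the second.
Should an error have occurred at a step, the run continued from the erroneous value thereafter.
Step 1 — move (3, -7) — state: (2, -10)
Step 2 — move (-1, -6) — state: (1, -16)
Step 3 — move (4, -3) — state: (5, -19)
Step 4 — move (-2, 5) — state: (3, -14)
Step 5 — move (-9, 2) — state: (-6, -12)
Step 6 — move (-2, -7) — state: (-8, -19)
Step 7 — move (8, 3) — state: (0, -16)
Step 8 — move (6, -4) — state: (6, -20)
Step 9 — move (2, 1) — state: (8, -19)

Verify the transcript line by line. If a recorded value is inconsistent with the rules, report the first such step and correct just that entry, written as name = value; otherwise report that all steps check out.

step 1, x = 1

step 1: x = -2 + (3) = 1, y = -3 + (-7) = -10 -> the transcript has a different value
The earliest wrong entry is at step 1: it should read x = 1.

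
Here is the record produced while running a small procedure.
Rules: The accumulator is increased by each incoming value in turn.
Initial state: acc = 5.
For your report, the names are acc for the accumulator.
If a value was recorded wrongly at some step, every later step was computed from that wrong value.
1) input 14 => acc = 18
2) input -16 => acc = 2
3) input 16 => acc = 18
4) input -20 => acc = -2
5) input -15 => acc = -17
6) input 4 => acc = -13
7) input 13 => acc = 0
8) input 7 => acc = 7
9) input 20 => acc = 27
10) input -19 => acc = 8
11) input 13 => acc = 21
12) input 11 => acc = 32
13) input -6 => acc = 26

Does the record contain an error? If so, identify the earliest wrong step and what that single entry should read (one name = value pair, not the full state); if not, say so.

Recomputing the run from the initial state:
step 1: acc = 19
step 2: acc = 3
step 3: acc = 19
step 4: acc = -1
step 5: acc = -16
step 6: acc = -12
step 7: acc = 1
step 8: acc = 8
step 9: acc = 28
step 10: acc = 9
step 11: acc = 22
step 12: acc = 33
step 13: acc = 27
The first disagreement with the record is at step 1, where the value should be acc = 19.

step 1, acc = 19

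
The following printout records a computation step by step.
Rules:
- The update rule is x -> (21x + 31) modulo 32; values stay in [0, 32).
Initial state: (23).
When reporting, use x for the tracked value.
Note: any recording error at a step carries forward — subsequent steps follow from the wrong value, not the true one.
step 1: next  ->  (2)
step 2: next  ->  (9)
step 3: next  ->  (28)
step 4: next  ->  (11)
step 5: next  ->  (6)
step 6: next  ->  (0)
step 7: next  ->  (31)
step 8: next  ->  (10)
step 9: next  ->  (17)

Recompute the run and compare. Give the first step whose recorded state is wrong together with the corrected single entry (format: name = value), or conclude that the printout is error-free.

step 6, x = 29

Recomputing the run from the initial state:
step 1: x = 2
step 2: x = 9
step 3: x = 28
step 4: x = 11
step 5: x = 6
step 6: x = 29
step 7: x = 0
step 8: x = 31
step 9: x = 10
The first disagreement with the printout is at step 6, where the value should be x = 29.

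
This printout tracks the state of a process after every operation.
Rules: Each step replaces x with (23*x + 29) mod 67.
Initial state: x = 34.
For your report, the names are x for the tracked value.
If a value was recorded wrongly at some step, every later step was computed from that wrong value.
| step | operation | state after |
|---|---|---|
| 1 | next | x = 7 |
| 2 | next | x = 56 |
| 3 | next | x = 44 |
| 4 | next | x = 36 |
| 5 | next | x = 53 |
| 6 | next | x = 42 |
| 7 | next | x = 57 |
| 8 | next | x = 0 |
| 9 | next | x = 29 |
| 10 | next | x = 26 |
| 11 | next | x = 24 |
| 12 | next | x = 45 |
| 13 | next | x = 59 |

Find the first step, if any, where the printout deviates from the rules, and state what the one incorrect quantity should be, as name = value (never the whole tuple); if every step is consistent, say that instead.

no error

1. x = (23*34 + 29) mod 67 = 7 (checks out)
2. x = (23*7 + 29) mod 67 = 56 (in agreement)
3. x = (23*56 + 29) mod 67 = 44 (same as recorded)
4. x = (23*44 + 29) mod 67 = 36 (in agreement)
5. x = (23*36 + 29) mod 67 = 53 (same as recorded)
6. x = (23*53 + 29) mod 67 = 42 (verified)
7. x = (23*42 + 29) mod 67 = 57 (in agreement)
8. x = (23*57 + 29) mod 67 = 0 (checks out)
9. x = (23*0 + 29) mod 67 = 29 (consistent with the printout)
10. x = (23*29 + 29) mod 67 = 26 (exactly as logged)
11. x = (23*26 + 29) mod 67 = 24 (checks out)
12. x = (23*24 + 29) mod 67 = 45 (verified)
13. x = (23*45 + 29) mod 67 = 59 (matches)
All entries verified; no error found.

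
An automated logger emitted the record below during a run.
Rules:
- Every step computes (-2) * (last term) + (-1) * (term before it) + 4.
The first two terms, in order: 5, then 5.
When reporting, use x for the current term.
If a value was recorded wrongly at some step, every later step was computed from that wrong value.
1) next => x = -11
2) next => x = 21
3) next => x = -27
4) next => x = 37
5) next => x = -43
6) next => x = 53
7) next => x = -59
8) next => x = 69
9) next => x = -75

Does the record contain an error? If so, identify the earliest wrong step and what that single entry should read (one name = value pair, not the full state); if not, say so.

Step 1: x = -2*(5) + (-1)*(5) + (4) = -11 — confirmed correct.
Step 2: x = -2*(-11) + (-1)*(5) + (4) = 21 — exactly as logged.
Step 3: x = -2*(21) + (-1)*(-11) + (4) = -27 — no discrepancy.
Step 4: x = -2*(-27) + (-1)*(21) + (4) = 37 — no discrepancy.
Step 5: x = -2*(37) + (-1)*(-27) + (4) = -43 — exactly as logged.
Step 6: x = -2*(-43) + (-1)*(37) + (4) = 53 — exactly as logged.
Step 7: x = -2*(53) + (-1)*(-43) + (4) = -59 — no discrepancy.
Step 8: x = -2*(-59) + (-1)*(53) + (4) = 69 — consistent with the record.
Step 9: x = -2*(69) + (-1)*(-59) + (4) = -75 — matches.
Nothing is out of place; the run is error-free.

no error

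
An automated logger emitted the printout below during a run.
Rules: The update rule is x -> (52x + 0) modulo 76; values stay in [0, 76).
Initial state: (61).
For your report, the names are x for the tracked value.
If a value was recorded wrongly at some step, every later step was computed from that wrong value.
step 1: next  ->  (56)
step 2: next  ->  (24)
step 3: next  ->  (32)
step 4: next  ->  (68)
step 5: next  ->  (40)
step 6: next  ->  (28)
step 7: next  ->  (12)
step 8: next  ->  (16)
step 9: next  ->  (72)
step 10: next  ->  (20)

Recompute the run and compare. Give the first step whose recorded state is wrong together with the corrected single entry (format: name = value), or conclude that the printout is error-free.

1. x = (52*61 + 0) mod 76 = 56 (confirmed correct)
2. x = (52*56 + 0) mod 76 = 24 (exactly as logged)
3. x = (52*24 + 0) mod 76 = 32 (verified)
4. x = (52*32 + 0) mod 76 = 68 (confirmed correct)
5. x = (52*68 + 0) mod 76 = 40 (agrees with the printout)
6. x = (52*40 + 0) mod 76 = 28 (matches)
7. x = (52*28 + 0) mod 76 = 12 (matches)
8. x = (52*12 + 0) mod 76 = 16 (agrees with the printout)
9. x = (52*16 + 0) mod 76 = 72 (no discrepancy)
10. x = (52*72 + 0) mod 76 = 20 (checks out)
The recomputation confirms every line.

no error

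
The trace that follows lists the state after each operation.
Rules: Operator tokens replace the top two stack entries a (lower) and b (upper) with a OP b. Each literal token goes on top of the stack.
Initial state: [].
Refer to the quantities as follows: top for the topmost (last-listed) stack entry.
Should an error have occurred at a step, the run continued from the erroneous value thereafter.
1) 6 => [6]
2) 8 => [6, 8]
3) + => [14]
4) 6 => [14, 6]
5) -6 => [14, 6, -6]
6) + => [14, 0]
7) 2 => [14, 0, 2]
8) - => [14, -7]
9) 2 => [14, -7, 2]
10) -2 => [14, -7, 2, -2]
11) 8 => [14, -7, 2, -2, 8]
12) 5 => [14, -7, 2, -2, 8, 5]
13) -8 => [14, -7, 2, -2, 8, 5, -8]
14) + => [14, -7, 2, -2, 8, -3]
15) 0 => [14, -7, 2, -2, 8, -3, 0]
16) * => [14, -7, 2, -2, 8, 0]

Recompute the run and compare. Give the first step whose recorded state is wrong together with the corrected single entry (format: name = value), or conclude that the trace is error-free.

step 8, top = -2

Step 1: push 6: top = 6 — checks out.
Step 2: push 8: top = 8 — checks out.
Step 3: 6 + 8 = 14 — consistent with the trace.
Step 4: push 6: top = 6 — checks out.
Step 5: push -6: top = -6 — confirmed correct.
Step 6: 6 + -6 = 0 — exactly as logged.
Step 7: push 2: top = 2 — no discrepancy.
Step 8: 0 - 2 = -2 — this is not what the trace shows.
First incorrect step: 8; the correct value is top = -2.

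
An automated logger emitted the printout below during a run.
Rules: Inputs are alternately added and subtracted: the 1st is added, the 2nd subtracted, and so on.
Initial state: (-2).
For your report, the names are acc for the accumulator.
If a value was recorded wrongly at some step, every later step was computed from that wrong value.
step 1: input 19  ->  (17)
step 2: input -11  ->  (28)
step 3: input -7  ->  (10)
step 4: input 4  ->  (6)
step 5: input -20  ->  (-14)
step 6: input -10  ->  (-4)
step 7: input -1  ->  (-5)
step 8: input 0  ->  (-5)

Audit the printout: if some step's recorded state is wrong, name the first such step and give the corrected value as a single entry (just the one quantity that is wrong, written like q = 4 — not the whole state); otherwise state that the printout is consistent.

step 1: acc = -2 + 19 = 17 -> checks out
step 2: acc = 17 - -11 = 28 -> agrees with the printout
step 3: acc = 28 + -7 = 21 -> the recorded entry deviates here
That makes step 3 the first incorrect line — acc = 21 is what it should show.

step 3, acc = 21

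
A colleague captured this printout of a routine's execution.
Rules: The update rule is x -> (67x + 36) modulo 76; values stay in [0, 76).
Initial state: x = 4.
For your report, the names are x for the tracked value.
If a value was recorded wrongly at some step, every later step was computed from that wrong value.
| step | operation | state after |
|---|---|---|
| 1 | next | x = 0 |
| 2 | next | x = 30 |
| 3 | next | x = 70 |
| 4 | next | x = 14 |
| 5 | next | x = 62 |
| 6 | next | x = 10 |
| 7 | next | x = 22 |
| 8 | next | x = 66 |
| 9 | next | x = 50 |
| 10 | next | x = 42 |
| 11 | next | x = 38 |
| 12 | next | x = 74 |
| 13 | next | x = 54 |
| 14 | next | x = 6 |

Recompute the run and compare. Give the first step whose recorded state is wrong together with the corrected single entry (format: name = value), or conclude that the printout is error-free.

Recomputing the run from the initial state:
step 1: x = 0
step 2: x = 36
step 3: x = 16
step 4: x = 44
step 5: x = 20
step 6: x = 8
step 7: x = 40
step 8: x = 56
step 9: x = 64
step 10: x = 68
step 11: x = 32
step 12: x = 52
step 13: x = 24
step 14: x = 48
The first disagreement with the printout is at step 2, where the value should be x = 36.

step 2, x = 36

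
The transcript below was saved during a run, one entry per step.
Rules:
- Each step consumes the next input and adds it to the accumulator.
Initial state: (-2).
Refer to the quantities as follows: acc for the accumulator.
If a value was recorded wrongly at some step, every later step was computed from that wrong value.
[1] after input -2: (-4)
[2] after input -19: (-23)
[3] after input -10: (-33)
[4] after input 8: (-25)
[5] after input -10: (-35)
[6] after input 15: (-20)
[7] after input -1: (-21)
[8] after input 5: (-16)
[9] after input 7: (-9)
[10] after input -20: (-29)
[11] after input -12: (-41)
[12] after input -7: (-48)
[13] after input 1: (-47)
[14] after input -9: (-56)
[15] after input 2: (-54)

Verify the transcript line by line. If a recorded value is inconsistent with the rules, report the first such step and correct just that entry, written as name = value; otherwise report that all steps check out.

no error

step 1: acc = -2 + -2 = -4 -> agrees with the transcript
step 2: acc = -4 + -19 = -23 -> agrees with the transcript
step 3: acc = -23 + -10 = -33 -> verified
step 4: acc = -33 + 8 = -25 -> checks out
step 5: acc = -25 + -10 = -35 -> agrees with the transcript
step 6: acc = -35 + 15 = -20 -> verified
step 7: acc = -20 + -1 = -21 -> confirmed correct
step 8: acc = -21 + 5 = -16 -> confirmed correct
step 9: acc = -16 + 7 = -9 -> checks out
step 10: acc = -9 + -20 = -29 -> agrees with the transcript
step 11: acc = -29 + -12 = -41 -> no discrepancy
step 12: acc = -41 + -7 = -48 -> in agreement
step 13: acc = -48 + 1 = -47 -> exactly as logged
step 14: acc = -47 + -9 = -56 -> consistent with the transcript
step 15: acc = -56 + 2 = -54 -> agrees with the transcript
The recomputation confirms every line.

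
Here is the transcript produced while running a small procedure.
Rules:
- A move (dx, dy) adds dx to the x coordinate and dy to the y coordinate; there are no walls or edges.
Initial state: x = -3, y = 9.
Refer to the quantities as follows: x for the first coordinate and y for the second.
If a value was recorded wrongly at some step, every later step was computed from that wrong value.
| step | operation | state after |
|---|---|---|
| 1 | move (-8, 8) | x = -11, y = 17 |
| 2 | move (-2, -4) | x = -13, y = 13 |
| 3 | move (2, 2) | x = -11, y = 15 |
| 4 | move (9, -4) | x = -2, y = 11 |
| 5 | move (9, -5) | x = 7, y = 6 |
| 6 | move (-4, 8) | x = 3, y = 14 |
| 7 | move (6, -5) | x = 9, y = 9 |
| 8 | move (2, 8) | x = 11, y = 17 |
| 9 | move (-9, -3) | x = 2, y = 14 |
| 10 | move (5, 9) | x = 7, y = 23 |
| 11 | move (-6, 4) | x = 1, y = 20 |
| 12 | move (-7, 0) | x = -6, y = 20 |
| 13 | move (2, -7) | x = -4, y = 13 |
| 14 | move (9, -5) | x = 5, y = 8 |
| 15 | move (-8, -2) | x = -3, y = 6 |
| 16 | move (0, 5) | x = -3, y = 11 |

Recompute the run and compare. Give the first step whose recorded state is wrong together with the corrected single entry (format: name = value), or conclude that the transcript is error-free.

step 11, y = 27

step 1: x = -3 + (-8) = -11, y = 9 + (8) = 17 -> exactly as logged
step 2: x = -11 + (-2) = -13, y = 17 + (-4) = 13 -> exactly as logged
step 3: x = -13 + (2) = -11, y = 13 + (2) = 15 -> same as recorded
step 4: x = -11 + (9) = -2, y = 15 + (-4) = 11 -> confirmed correct
step 5: x = -2 + (9) = 7, y = 11 + (-5) = 6 -> same as recorded
step 6: x = 7 + (-4) = 3, y = 6 + (8) = 14 -> matches
step 7: x = 3 + (6) = 9, y = 14 + (-5) = 9 -> matches
step 8: x = 9 + (2) = 11, y = 9 + (8) = 17 -> no discrepancy
step 9: x = 11 + (-9) = 2, y = 17 + (-3) = 14 -> consistent with the transcript
step 10: x = 2 + (5) = 7, y = 14 + (9) = 23 -> in agreement
step 11: x = 7 + (-6) = 1, y = 23 + (4) = 27 -> the entry is off here
First incorrect step: 11; the correct value is y = 27.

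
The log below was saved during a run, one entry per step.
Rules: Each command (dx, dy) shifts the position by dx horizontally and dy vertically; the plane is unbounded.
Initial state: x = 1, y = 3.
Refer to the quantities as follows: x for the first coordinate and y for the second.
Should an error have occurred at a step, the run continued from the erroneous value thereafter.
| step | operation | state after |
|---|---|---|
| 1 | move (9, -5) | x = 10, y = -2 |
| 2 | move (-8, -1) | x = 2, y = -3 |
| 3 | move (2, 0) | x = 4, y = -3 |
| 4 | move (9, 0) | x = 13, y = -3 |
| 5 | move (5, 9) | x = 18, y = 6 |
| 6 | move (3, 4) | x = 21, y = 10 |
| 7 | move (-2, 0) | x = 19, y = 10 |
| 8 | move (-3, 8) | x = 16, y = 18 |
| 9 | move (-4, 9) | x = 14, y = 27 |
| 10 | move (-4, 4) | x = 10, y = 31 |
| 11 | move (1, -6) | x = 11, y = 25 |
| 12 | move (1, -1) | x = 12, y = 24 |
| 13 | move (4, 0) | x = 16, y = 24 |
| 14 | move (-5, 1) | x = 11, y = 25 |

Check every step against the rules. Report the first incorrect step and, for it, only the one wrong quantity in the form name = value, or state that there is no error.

step 9, x = 12

Step 1: x = 1 + (9) = 10, y = 3 + (-5) = -2 — no discrepancy.
Step 2: x = 10 + (-8) = 2, y = -2 + (-1) = -3 — consistent with the log.
Step 3: x = 2 + (2) = 4, y = -3 + (0) = -3 — verified.
Step 4: x = 4 + (9) = 13, y = -3 + (0) = -3 — no discrepancy.
Step 5: x = 13 + (5) = 18, y = -3 + (9) = 6 — same as recorded.
Step 6: x = 18 + (3) = 21, y = 6 + (4) = 10 — exactly as logged.
Step 7: x = 21 + (-2) = 19, y = 10 + (0) = 10 — exactly as logged.
Step 8: x = 19 + (-3) = 16, y = 10 + (8) = 18 — matches.
Step 9: x = 16 + (-4) = 12, y = 18 + (9) = 27 — first mismatch against the log.
The audit stops at step 9: the recorded entry is wrong and should be x = 12.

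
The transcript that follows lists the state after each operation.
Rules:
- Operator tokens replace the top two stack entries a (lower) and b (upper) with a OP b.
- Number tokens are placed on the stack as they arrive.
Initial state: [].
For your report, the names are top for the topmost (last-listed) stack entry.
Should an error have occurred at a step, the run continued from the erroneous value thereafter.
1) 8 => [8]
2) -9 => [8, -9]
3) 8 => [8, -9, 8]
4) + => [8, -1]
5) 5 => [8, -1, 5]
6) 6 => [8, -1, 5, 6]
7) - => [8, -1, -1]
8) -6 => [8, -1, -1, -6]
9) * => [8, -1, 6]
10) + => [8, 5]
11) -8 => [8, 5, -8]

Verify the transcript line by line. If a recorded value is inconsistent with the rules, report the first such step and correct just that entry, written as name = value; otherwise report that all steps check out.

no error

Recomputing the run from the initial state:
step 1: [8]
step 2: [8, -9]
step 3: [8, -9, 8]
step 4: [8, -1]
step 5: [8, -1, 5]
step 6: [8, -1, 5, 6]
step 7: [8, -1, -1]
step 8: [8, -1, -1, -6]
step 9: [8, -1, 6]
step 10: [8, 5]
step 11: [8, 5, -8]
This matches the transcript at every step.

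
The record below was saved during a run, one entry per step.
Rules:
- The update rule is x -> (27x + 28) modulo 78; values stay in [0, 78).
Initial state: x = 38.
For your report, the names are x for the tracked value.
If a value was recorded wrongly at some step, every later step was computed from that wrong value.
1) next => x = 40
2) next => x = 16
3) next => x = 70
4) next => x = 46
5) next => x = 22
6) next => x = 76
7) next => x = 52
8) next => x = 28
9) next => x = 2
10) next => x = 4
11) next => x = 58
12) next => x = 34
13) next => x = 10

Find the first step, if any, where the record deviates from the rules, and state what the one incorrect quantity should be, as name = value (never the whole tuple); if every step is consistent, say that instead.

Recomputing the run from the initial state:
step 1: x = 40
step 2: x = 16
step 3: x = 70
step 4: x = 46
step 5: x = 22
step 6: x = 76
step 7: x = 52
step 8: x = 28
step 9: x = 4
step 10: x = 58
step 11: x = 34
step 12: x = 10
step 13: x = 64
The first disagreement with the record is at step 9, where the value should be x = 4.

step 9, x = 4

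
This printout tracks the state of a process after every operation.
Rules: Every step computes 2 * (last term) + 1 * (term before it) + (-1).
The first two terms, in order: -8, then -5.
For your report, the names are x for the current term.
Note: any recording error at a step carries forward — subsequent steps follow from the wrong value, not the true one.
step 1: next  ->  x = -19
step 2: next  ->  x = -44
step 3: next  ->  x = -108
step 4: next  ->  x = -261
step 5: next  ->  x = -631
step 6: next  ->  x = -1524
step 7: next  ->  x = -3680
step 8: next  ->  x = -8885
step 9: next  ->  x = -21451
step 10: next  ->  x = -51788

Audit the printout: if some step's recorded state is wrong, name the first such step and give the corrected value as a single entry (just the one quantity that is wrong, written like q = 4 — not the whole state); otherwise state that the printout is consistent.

Recomputing the run from the initial state:
step 1: x = -19
step 2: x = -44
step 3: x = -108
step 4: x = -261
step 5: x = -631
step 6: x = -1524
step 7: x = -3680
step 8: x = -8885
step 9: x = -21451
step 10: x = -51788
This matches the printout at every step.

no error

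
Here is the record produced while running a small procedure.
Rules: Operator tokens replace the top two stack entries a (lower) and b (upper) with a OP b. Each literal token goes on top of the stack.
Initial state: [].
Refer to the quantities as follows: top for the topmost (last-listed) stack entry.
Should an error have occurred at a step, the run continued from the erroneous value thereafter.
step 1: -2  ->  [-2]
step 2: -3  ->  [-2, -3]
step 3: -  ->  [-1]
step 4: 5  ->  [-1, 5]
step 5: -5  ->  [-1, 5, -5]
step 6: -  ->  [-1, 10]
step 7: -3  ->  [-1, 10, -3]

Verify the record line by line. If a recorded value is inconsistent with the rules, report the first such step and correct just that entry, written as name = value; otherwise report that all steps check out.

step 3, top = 1

Recomputing the run from the initial state:
step 1: [-2]
step 2: [-2, -3]
step 3: [1]
step 4: [1, 5]
step 5: [1, 5, -5]
step 6: [1, 10]
step 7: [1, 10, -3]
The first disagreement with the record is at step 3, where the value should be top = 1.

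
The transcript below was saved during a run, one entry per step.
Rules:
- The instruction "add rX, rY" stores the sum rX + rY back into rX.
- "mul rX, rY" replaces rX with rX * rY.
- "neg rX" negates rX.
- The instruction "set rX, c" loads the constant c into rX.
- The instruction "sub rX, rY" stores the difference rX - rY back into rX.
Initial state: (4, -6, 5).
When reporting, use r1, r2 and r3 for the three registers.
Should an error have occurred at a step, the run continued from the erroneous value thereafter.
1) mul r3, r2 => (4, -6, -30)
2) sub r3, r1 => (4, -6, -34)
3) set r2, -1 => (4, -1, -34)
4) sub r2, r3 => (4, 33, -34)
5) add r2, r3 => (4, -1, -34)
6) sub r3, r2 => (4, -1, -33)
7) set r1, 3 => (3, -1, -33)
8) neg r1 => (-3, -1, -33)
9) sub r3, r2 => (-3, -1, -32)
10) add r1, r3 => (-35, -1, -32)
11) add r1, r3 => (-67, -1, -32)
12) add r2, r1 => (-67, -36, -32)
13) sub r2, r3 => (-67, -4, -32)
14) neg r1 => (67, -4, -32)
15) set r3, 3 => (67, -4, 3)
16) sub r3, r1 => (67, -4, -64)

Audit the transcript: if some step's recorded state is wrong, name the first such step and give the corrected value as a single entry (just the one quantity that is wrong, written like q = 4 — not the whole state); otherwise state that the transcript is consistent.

Recomputing the run from the initial state:
step 1: r1 = 4, r2 = -6, r3 = -30
step 2: r1 = 4, r2 = -6, r3 = -34
step 3: r1 = 4, r2 = -1, r3 = -34
step 4: r1 = 4, r2 = 33, r3 = -34
step 5: r1 = 4, r2 = -1, r3 = -34
step 6: r1 = 4, r2 = -1, r3 = -33
step 7: r1 = 3, r2 = -1, r3 = -33
step 8: r1 = -3, r2 = -1, r3 = -33
step 9: r1 = -3, r2 = -1, r3 = -32
step 10: r1 = -35, r2 = -1, r3 = -32
step 11: r1 = -67, r2 = -1, r3 = -32
step 12: r1 = -67, r2 = -68, r3 = -32
step 13: r1 = -67, r2 = -36, r3 = -32
step 14: r1 = 67, r2 = -36, r3 = -32
step 15: r1 = 67, r2 = -36, r3 = 3
step 16: r1 = 67, r2 = -36, r3 = -64
The first disagreement with the transcript is at step 12, where the value should be r2 = -68.

step 12, r2 = -68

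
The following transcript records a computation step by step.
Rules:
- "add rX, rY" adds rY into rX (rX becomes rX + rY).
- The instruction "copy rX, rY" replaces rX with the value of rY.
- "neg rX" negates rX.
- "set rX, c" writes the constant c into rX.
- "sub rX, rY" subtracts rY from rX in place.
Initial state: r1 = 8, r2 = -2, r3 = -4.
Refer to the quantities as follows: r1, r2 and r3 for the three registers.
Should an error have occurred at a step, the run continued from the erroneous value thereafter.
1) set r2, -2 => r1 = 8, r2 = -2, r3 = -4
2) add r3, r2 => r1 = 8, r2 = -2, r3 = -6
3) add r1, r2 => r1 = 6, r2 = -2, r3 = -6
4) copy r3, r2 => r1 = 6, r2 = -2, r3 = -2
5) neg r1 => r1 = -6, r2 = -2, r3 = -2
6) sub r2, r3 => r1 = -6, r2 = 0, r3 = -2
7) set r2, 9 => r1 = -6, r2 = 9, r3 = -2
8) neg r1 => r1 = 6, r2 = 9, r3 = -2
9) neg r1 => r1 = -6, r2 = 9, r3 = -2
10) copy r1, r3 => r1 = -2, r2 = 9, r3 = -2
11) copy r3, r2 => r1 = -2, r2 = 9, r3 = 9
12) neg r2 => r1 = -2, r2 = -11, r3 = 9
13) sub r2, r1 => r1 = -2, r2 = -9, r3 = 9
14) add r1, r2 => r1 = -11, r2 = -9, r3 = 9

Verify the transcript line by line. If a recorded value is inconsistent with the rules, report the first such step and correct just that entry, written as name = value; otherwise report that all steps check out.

step 12, r2 = -9

step 1: r2 = -2 -> agrees with the transcript
step 2: r3 = -4 + -2 = -6 -> consistent with the transcript
step 3: r1 = 8 + -2 = 6 -> checks out
step 4: r3 = -2 -> exactly as logged
step 5: r1 = -(6) = -6 -> verified
step 6: r2 = -2 - -2 = 0 -> no discrepancy
step 7: r2 = 9 -> exactly as logged
step 8: r1 = -(-6) = 6 -> in agreement
step 9: r1 = -(6) = -6 -> verified
step 10: r1 = -2 -> consistent with the transcript
step 11: r3 = 9 -> matches
step 12: r2 = -(9) = -9 -> a discrepancy with the transcript
Step 12 is the first one off; corrected, r2 = -9.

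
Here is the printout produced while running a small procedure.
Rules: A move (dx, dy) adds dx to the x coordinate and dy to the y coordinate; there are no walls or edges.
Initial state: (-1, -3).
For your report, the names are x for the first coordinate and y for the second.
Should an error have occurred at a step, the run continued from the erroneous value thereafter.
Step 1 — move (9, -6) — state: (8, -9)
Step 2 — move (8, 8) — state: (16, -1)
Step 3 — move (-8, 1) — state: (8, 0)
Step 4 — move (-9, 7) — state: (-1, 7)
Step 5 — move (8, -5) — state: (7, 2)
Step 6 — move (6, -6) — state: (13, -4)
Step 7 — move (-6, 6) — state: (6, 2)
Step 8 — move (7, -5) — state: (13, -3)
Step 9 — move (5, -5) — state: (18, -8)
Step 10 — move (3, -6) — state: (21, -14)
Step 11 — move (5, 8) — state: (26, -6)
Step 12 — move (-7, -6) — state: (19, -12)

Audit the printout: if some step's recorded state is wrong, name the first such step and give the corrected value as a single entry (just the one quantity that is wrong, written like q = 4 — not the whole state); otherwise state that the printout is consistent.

step 1: x = -1 + (9) = 8, y = -3 + (-6) = -9 -> checks out
step 2: x = 8 + (8) = 16, y = -9 + (8) = -1 -> matches
step 3: x = 16 + (-8) = 8, y = -1 + (1) = 0 -> in agreement
step 4: x = 8 + (-9) = -1, y = 0 + (7) = 7 -> consistent with the printout
step 5: x = -1 + (8) = 7, y = 7 + (-5) = 2 -> same as recorded
step 6: x = 7 + (6) = 13, y = 2 + (-6) = -4 -> verified
step 7: x = 13 + (-6) = 7, y = -4 + (6) = 2 -> the printout has a different value
Step 7 is the first one off; corrected, x = 7.

step 7, x = 7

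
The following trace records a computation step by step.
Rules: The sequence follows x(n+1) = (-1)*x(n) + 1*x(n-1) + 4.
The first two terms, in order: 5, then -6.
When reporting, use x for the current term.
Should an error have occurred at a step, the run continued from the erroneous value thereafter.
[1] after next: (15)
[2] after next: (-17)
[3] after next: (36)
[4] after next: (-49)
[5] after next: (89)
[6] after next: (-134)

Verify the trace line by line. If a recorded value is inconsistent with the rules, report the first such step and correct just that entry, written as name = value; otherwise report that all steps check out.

Step 1: x = -1*(-6) + (1)*(5) + (4) = 15 — confirmed correct.
Step 2: x = -1*(15) + (1)*(-6) + (4) = -17 — same as recorded.
Step 3: x = -1*(-17) + (1)*(15) + (4) = 36 — matches.
Step 4: x = -1*(36) + (1)*(-17) + (4) = -49 — consistent with the trace.
Step 5: x = -1*(-49) + (1)*(36) + (4) = 89 — in agreement.
Step 6: x = -1*(89) + (1)*(-49) + (4) = -134 — in agreement.
Nothing is out of place; the run is error-free.

no error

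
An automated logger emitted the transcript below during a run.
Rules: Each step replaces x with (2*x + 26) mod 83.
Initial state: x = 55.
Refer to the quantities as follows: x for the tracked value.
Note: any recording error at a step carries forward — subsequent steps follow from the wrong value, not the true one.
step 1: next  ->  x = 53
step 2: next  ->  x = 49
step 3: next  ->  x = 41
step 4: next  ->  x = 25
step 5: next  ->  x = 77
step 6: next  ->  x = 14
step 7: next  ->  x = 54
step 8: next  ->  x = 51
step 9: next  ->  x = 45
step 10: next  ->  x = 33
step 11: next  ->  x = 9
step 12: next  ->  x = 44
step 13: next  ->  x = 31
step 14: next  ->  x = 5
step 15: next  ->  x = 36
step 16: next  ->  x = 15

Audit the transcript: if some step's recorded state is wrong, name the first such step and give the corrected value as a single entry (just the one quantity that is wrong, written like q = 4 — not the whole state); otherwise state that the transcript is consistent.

1. x = (2*55 + 26) mod 83 = 53 (matches)
2. x = (2*53 + 26) mod 83 = 49 (no discrepancy)
3. x = (2*49 + 26) mod 83 = 41 (consistent with the transcript)
4. x = (2*41 + 26) mod 83 = 25 (in agreement)
5. x = (2*25 + 26) mod 83 = 76 (the recorded entry deviates here)
Conclusion: step 5 carries the first error; the entry should be x = 76.

step 5, x = 76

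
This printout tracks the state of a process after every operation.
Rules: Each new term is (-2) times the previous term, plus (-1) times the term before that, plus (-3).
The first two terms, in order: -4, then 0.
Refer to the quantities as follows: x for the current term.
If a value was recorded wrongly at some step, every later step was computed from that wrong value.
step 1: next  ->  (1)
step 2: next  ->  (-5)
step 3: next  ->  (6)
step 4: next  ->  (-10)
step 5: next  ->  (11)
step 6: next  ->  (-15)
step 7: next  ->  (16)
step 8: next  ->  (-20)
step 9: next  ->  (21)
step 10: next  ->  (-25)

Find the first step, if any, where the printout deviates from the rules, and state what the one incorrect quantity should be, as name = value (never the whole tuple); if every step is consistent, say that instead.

no error

Recomputing the run from the initial state:
step 1: x = 1
step 2: x = -5
step 3: x = 6
step 4: x = -10
step 5: x = 11
step 6: x = -15
step 7: x = 16
step 8: x = -20
step 9: x = 21
step 10: x = -25
This matches the printout at every step.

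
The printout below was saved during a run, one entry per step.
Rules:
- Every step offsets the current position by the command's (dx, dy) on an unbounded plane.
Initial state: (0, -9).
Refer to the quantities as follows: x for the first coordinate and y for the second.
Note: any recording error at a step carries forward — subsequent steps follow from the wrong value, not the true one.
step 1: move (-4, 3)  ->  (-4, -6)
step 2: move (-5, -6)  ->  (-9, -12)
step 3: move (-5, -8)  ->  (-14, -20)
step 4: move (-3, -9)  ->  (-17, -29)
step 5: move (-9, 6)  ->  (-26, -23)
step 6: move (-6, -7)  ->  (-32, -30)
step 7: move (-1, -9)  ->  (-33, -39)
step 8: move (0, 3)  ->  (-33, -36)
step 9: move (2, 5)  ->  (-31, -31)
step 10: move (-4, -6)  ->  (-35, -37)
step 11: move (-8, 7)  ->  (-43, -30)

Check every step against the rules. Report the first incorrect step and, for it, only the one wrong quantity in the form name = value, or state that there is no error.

no error

1. x = 0 + (-4) = -4, y = -9 + (3) = -6 (checks out)
2. x = -4 + (-5) = -9, y = -6 + (-6) = -12 (matches)
3. x = -9 + (-5) = -14, y = -12 + (-8) = -20 (no discrepancy)
4. x = -14 + (-3) = -17, y = -20 + (-9) = -29 (matches)
5. x = -17 + (-9) = -26, y = -29 + (6) = -23 (agrees with the printout)
6. x = -26 + (-6) = -32, y = -23 + (-7) = -30 (no discrepancy)
7. x = -32 + (-1) = -33, y = -30 + (-9) = -39 (confirmed correct)
8. x = -33 + (0) = -33, y = -39 + (3) = -36 (confirmed correct)
9. x = -33 + (2) = -31, y = -36 + (5) = -31 (exactly as logged)
10. x = -31 + (-4) = -35, y = -31 + (-6) = -37 (agrees with the printout)
11. x = -35 + (-8) = -43, y = -37 + (7) = -30 (same as recorded)
Nothing is out of place; the run is error-free.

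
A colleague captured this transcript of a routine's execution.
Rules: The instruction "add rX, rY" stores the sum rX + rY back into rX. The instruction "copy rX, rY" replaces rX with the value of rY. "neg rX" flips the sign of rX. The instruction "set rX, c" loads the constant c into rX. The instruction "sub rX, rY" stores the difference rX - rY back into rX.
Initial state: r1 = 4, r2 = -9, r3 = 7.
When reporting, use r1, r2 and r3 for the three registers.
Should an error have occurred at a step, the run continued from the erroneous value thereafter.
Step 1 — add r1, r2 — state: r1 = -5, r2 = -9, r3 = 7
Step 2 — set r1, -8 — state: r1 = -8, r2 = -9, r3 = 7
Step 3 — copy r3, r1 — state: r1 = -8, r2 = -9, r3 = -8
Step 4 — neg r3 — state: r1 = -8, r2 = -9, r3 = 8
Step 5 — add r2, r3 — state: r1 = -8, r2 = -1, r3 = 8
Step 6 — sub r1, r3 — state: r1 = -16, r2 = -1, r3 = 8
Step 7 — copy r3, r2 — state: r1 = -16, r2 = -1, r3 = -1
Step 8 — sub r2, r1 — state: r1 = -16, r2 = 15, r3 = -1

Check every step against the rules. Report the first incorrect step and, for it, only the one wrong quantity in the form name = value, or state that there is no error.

no error

1. r1 = 4 + -9 = -5 (confirmed correct)
2. r1 = -8 (agrees with the transcript)
3. r3 = -8 (confirmed correct)
4. r3 = -(-8) = 8 (in agreement)
5. r2 = -9 + 8 = -1 (confirmed correct)
6. r1 = -8 - 8 = -16 (matches)
7. r3 = -1 (in agreement)
8. r2 = -1 - -16 = 15 (checks out)
Nothing is out of place; the run is error-free.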